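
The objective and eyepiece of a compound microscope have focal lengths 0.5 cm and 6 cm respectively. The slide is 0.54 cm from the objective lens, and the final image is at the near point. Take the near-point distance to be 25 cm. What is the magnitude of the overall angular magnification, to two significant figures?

Objective: 1/d_i = 1/f_obj - 1/d_o = 1/0.5 - 1/0.54 = 0.14815 cm^-1, so d_i = 6.750 cm.
m_obj = -d_i/d_o = -6.750/0.54 = -12.500.
Eyepiece angular magnification (image at near point): M_eye = 1 + D/f_e = 1 + 25/6 = 5.167.
Overall M = m_obj x M_eye = (-12.500)(5.167) = -64.58.
|M| = 64.58.

65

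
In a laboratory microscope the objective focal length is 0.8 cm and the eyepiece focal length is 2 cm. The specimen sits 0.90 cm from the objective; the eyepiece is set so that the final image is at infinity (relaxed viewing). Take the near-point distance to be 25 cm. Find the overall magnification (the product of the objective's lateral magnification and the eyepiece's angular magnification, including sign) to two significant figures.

-100

Objective: 1/d_i = 1/f_obj - 1/d_o = 1/0.8 - 1/0.90 = 0.13889 cm^-1, so d_i = 7.200 cm.
m_obj = -d_i/d_o = -7.200/0.90 = -8.000.
Eyepiece angular magnification (image at infinity): M_eye = D/f_e = 25/2 = 12.500.
Overall M = m_obj x M_eye = (-8.000)(12.500) = -100.00.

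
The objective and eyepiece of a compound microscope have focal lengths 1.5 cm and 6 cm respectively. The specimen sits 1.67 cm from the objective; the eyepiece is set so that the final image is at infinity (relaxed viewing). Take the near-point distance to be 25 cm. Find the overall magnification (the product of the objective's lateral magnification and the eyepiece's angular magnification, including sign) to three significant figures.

-36.8

Objective: 1/d_i = 1/f_obj - 1/d_o = 1/1.5 - 1/1.67 = 0.06786 cm^-1, so d_i = 14.735 cm.
m_obj = -d_i/d_o = -14.735/1.67 = -8.824.
Eyepiece angular magnification (image at infinity): M_eye = D/f_e = 25/6 = 4.167.
Overall M = m_obj x M_eye = (-8.824)(4.167) = -36.76.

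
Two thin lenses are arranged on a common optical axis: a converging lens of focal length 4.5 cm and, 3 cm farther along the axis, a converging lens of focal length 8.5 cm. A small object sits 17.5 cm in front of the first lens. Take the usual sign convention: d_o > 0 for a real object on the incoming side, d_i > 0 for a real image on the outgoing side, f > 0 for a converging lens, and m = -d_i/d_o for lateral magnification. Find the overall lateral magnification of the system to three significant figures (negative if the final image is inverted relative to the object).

-0.255

First lens: d_i1 = 1/(1/4.5 - 1/17.5) = 6.058 cm.
m_1 = -(6.058)/17.5 = -0.3462.
Since 6.058 cm > 3 cm, the first image lies past the second lens and serves as a virtual object: d_o2 = L - d_i1 = -3.058 cm.
Second lens: d_i2 = 1/(1/8.5 - 1/(-3.058)) = 2.249 cm.
m_2 = -(2.249)/(-3.058) = 0.7354.
Total m = m_1 x m_2 = (-0.3462)(0.7354) = -0.2546.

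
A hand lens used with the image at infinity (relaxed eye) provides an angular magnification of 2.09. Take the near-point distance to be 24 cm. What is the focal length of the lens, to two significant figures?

11 cm

For the image at infinity, M = D/f.
f = D/M = 24/2.09 = 11.483 cm.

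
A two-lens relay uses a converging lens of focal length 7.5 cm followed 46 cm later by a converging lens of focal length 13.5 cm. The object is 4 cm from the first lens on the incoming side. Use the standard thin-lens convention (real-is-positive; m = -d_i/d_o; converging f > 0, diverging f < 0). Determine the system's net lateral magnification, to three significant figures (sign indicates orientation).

-0.704

Lens 1: 1/d_i1 = 1/f_1 - 1/d_o1 = 1/7.5 - 1/4 = -0.11667 cm^-1, so d_i1 = -8.571 cm.
m_1 = -(-8.571)/4 = 2.1429.
With d_i1 < 0 the first image is virtual and lies on the object side; the object distance for lens 2 is d_o2 = 46 - (-8.571) = 54.571 cm.
Lens 2: 1/d_i2 = 1/f_2 - 1/d_o2 = 1/13.5 - 1/(54.571) = 0.05575 cm^-1, so d_i2 = 17.937 cm.
m_2 = -(17.937)/(54.571) = -0.3287.
The system's lateral magnification is m_1 m_2 = (2.1429)(-0.3287) = -0.7043.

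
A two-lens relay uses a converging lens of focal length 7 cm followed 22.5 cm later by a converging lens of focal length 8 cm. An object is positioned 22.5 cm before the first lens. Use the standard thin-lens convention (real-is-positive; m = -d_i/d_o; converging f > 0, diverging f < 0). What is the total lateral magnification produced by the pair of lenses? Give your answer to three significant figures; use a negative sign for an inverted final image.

First lens: d_i1 = 1/(1/7 - 1/22.5) = 10.161 cm.
m_1 = -(10.161)/22.5 = -0.4516.
Object distance for lens 2: d_o2 = 22.5 - 10.161 = 12.339 cm.
Second lens: d_i2 = 1/(1/8 - 1/(12.339)) = 22.751 cm.
m_2 = -(22.751)/(12.339) = -1.8439.
Total m = m_1 x m_2 = (-0.4516)(-1.8439) = 0.8327.

0.833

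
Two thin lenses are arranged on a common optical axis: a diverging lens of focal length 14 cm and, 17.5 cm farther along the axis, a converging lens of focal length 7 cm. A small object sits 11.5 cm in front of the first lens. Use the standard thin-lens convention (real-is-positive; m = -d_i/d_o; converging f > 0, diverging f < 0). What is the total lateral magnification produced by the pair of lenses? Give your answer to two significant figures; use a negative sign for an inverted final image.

-0.23

Lens 1: 1/d_i1 = 1/f_1 - 1/d_o1 = 1/(-14) - 1/11.5 = -0.15839 cm^-1, so d_i1 = -6.314 cm.
m_1 = -(-6.314)/11.5 = 0.5490.
The intermediate image is virtual, 6.314 cm to the left of lens 1, so d_o2 = L - d_i1 = 17.5 - (-6.314) = 23.814 cm.
Lens 2: 1/d_i2 = 1/f_2 - 1/d_o2 = 1/7 - 1/(23.814) = 0.10086 cm^-1, so d_i2 = 9.914 cm.
m_2 = -(9.914)/(23.814) = -0.4163.
Overall magnification: m = m_1 m_2 = -0.2286.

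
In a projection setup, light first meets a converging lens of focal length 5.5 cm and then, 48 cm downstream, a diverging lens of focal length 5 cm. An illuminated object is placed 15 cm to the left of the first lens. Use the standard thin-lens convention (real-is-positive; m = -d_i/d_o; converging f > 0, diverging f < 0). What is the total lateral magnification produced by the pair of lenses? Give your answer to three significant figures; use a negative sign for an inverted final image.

-0.0653

Lens 1: 1/d_i1 = 1/f_1 - 1/d_o1 = 1/5.5 - 1/15 = 0.11515 cm^-1, so d_i1 = 8.684 cm.
m_1 = -(8.684)/15 = -0.5789.
The intermediate image is 8.684 cm to the right of lens 1, so d_o2 = L - d_i1 = 48 - 8.684 = 39.316 cm.
Lens 2: 1/d_i2 = 1/f_2 - 1/d_o2 = 1/(-5) - 1/(39.316) = -0.22544 cm^-1, so d_i2 = -4.436 cm.
m_2 = -(-4.436)/(39.316) = 0.1128.
Total m = m_1 x m_2 = (-0.5789)(0.1128) = -0.0653.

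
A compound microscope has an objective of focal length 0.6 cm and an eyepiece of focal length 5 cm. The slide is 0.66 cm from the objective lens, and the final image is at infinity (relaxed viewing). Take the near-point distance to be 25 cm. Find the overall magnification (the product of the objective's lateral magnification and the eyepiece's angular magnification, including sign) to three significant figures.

Objective: 1/d_i = 1/f_obj - 1/d_o = 1/0.6 - 1/0.66 = 0.15152 cm^-1, so d_i = 6.600 cm.
m_obj = -d_i/d_o = -6.600/0.66 = -10.000.
Eyepiece angular magnification (image at infinity): M_eye = D/f_e = 25/5 = 5.000.
Overall M = m_obj x M_eye = (-10.000)(5.000) = -50.00.

-50.0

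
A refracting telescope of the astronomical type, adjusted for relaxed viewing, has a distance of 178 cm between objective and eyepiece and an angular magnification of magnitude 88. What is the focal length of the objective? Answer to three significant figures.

In normal adjustment the tube length equals f_obj + f_eye and |M| = f_obj/f_eye.
So f_obj = 88 f_eye and 88 f_eye + f_eye = 178 cm, giving f_eye = 178/89 = 2.000 cm and f_obj = 176.000 cm.

176 cm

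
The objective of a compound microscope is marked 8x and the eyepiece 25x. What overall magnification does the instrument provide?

200

The overall magnification of a compound microscope is the product of the objective and eyepiece magnifications:
M = M_obj x M_eye = 8 x 25 = 200.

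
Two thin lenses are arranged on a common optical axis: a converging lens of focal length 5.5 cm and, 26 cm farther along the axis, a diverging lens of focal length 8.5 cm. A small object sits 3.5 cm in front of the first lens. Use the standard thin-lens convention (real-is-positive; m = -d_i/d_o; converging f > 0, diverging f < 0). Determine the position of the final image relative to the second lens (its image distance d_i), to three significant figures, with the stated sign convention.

-6.86 cm

Applying the thin-lens equation to the first lens, 1/5.5 = 1/3.5 + 1/d_i1, which gives d_i1 = -9.625 cm.
With d_i1 < 0 the first image is virtual and lies on the object side; the object distance for lens 2 is d_o2 = 26 - (-9.625) = 35.625 cm.
Applying the thin-lens equation again with f_2 = -8.5 cm and d_o2 = 35.625 cm gives d_i2 = -6.863 cm.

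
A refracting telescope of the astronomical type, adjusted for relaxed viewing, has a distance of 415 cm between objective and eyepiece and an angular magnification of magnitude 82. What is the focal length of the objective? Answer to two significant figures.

In normal adjustment the tube length equals f_obj + f_eye and |M| = f_obj/f_eye.
So f_obj = 82 f_eye and 82 f_eye + f_eye = 415 cm, giving f_eye = 415/83 = 5.000 cm and f_obj = 410.000 cm.

410 cm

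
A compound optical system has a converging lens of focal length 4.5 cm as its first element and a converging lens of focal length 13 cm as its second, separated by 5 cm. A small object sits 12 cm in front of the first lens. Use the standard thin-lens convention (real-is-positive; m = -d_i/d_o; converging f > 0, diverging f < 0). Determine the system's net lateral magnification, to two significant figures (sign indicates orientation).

-0.51

Lens 1: 1/d_i1 = 1/f_1 - 1/d_o1 = 1/4.5 - 1/12 = 0.13889 cm^-1, so d_i1 = 7.200 cm.
m_1 = -(7.200)/12 = -0.6000.
This image would form 7.200 cm past lens 1, i.e. 2.200 cm beyond lens 2, so it is a virtual object for lens 2: d_o2 = 5 - 7.200 = -2.200 cm.
Lens 2: 1/d_i2 = 1/f_2 - 1/d_o2 = 1/13 - 1/(-2.200) = 0.53147 cm^-1, so d_i2 = 1.882 cm.
m_2 = -(1.882)/(-2.200) = 0.8553.
Total m = m_1 x m_2 = (-0.6000)(0.8553) = -0.5132.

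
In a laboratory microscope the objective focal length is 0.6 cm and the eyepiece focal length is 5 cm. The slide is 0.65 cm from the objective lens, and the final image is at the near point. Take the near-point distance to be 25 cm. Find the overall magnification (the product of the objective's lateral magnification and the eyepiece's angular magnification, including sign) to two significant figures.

Objective: 1/d_i = 1/f_obj - 1/d_o = 1/0.6 - 1/0.65 = 0.12821 cm^-1, so d_i = 7.800 cm.
m_obj = -d_i/d_o = -7.800/0.65 = -12.000.
Eyepiece angular magnification (image at near point): M_eye = 1 + D/f_e = 1 + 25/5 = 6.000.
Overall M = m_obj x M_eye = (-12.000)(6.000) = -72.00.

-72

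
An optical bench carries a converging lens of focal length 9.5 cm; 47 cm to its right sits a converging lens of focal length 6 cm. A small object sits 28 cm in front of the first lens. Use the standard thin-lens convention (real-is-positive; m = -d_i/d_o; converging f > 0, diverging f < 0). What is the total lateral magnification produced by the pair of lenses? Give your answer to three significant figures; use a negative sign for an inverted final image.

0.116

Applying the thin-lens equation to the first lens, 1/9.5 = 1/28 + 1/d_i1, which gives d_i1 = 14.378 cm.
Its lateral magnification is m_1 = -d_i1/d_o1 = -(14.378)/28 = -0.5135.
The intermediate image is 14.378 cm to the right of lens 1, so d_o2 = L - d_i1 = 47 - 14.378 = 32.622 cm.
Applying the thin-lens equation again with f_2 = 6 cm and d_o2 = 32.622 cm gives d_i2 = 7.352 cm.
m_2 = -(7.352)/(32.622) = -0.2254.
Total m = m_1 x m_2 = (-0.5135)(-0.2254) = 0.1157.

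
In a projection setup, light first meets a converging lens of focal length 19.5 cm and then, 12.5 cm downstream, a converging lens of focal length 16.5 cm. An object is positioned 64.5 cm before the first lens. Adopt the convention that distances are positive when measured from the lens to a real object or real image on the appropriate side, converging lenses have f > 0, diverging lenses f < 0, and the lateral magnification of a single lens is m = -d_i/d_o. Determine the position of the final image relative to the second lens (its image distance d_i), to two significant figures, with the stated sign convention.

8.0 cm

Lens 1: 1/d_i1 = 1/f_1 - 1/d_o1 = 1/19.5 - 1/64.5 = 0.03578 cm^-1, so d_i1 = 27.950 cm.
This image would form 27.950 cm past lens 1, i.e. 15.450 cm beyond lens 2, so it is a virtual object for lens 2: d_o2 = 12.5 - 27.950 = -15.450 cm.
Lens 2: 1/d_i2 = 1/f_2 - 1/d_o2 = 1/16.5 - 1/(-15.450) = 0.12533 cm^-1, so d_i2 = 7.979 cm.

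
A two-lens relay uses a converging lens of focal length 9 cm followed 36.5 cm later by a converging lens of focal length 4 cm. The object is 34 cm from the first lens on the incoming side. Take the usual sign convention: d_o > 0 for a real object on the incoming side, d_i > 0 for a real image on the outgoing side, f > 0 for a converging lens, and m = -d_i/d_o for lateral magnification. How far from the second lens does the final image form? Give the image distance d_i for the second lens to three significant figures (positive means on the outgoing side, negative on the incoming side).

4.79 cm

Applying the thin-lens equation to the first lens, 1/9 = 1/34 + 1/d_i1, which gives d_i1 = 12.240 cm.
That image sits 24.260 cm in front of the second lens, so d_o2 = 24.260 cm.
Applying the thin-lens equation again with f_2 = 4 cm and d_o2 = 24.260 cm gives d_i2 = 4.790 cm.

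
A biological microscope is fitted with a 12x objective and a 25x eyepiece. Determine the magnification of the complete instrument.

The overall magnification of a compound microscope is the product of the objective and eyepiece magnifications:
M = M_obj x M_eye = 12 x 25 = 300.

300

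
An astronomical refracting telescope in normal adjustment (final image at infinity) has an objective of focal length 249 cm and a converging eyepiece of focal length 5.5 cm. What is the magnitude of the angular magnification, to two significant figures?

45

|M| = f_obj/|f_eye| = 249/5.5 = 45.273.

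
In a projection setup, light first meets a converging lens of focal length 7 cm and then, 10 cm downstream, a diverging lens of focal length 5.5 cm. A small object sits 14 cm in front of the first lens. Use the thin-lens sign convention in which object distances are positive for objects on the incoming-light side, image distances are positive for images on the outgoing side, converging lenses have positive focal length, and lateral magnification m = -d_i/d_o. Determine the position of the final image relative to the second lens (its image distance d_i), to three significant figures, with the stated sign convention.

14.7 cm

First lens: d_i1 = 1/(1/7 - 1/14) = 14.000 cm.
Since 14.000 cm > 10 cm, the first image lies past the second lens and serves as a virtual object: d_o2 = L - d_i1 = -4.000 cm.
Second lens: d_i2 = 1/(1/(-5.5) - 1/(-4.000)) = 14.667 cm.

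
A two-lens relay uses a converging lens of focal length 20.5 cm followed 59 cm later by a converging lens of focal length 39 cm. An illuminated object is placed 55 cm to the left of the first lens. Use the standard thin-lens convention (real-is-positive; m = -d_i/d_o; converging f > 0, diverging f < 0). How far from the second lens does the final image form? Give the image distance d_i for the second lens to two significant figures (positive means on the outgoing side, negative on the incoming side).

-81 cm

Applying the thin-lens equation to the first lens, 1/20.5 = 1/55 + 1/d_i1, which gives d_i1 = 32.681 cm.
The intermediate image is 32.681 cm to the right of lens 1, so d_o2 = L - d_i1 = 59 - 32.681 = 26.319 cm.
Applying the thin-lens equation again with f_2 = 39 cm and d_o2 = 26.319 cm gives d_i2 = -80.942 cm.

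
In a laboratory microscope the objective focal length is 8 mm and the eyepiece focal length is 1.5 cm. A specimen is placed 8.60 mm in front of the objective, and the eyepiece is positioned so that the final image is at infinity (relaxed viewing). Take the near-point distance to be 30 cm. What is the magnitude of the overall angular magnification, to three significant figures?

267

Convert to cm: f_obj = 8 mm = 0.8 cm; d_o = 8.60 mm = 0.86 cm.
Objective: 1/d_i = 1/f_obj - 1/d_o = 1/0.8 - 1/0.86 = 0.08721 cm^-1, so d_i = 11.467 cm.
m_obj = -d_i/d_o = -11.467/0.86 = -13.333.
Eyepiece angular magnification (image at infinity): M_eye = D/f_e = 30/1.5 = 20.000.
Overall M = m_obj x M_eye = (-13.333)(20.000) = -266.67.
|M| = 266.67.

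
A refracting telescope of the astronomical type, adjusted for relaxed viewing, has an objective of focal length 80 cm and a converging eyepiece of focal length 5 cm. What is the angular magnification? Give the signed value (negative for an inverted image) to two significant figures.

-16

M = -f_obj/f_eye = -80/(5) = -16.000.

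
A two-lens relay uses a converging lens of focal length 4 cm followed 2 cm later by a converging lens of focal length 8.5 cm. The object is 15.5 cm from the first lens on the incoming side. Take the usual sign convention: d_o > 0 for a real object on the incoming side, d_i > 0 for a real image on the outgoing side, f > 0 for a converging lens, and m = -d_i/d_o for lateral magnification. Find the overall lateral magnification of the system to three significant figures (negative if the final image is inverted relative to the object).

-0.249

First lens: d_i1 = 1/(1/4 - 1/15.5) = 5.391 cm.
m_1 = -(5.391)/15.5 = -0.3478.
Since 5.391 cm > 2 cm, the first image lies past the second lens and serves as a virtual object: d_o2 = L - d_i1 = -3.391 cm.
Second lens: d_i2 = 1/(1/8.5 - 1/(-3.391)) = 2.424 cm.
m_2 = -(2.424)/(-3.391) = 0.7148.
Total m = m_1 x m_2 = (-0.3478)(0.7148) = -0.2486.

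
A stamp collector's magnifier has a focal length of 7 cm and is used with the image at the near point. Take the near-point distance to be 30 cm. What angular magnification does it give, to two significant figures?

5.3

M = 1 + D/f = 1 + 30/7 = 5.286.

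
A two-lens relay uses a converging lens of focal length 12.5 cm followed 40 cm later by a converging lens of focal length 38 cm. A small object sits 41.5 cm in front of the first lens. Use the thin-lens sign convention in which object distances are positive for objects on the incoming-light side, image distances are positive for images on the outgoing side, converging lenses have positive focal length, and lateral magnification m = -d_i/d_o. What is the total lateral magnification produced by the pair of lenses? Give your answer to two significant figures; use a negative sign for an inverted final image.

-1.0

First lens: d_i1 = 1/(1/12.5 - 1/41.5) = 17.888 cm.
m_1 = -(17.888)/41.5 = -0.4310.
That image sits 22.112 cm in front of the second lens, so d_o2 = 22.112 cm.
Second lens: d_i2 = 1/(1/38 - 1/(22.112)) = -52.887 cm.
m_2 = -(-52.887)/(22.112) = 2.3918.
Overall magnification: m = m_1 m_2 = -1.0309.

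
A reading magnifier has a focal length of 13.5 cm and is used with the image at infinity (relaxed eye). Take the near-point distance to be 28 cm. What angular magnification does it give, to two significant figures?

2.1

M = D/f = 28/13.5 = 2.074.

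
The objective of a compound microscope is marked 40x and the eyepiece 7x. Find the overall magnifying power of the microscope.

The overall magnification of a compound microscope is the product of the objective and eyepiece magnifications:
M = M_obj x M_eye = 40 x 7 = 280.

280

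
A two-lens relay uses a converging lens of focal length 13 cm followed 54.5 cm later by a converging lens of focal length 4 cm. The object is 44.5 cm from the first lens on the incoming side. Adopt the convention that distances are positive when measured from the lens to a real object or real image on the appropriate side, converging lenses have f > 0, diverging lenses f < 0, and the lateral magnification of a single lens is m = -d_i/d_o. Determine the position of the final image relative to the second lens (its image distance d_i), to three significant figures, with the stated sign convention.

4.50 cm

Lens 1: 1/d_i1 = 1/f_1 - 1/d_o1 = 1/13 - 1/44.5 = 0.05445 cm^-1, so d_i1 = 18.365 cm.
Object distance for lens 2: d_o2 = 54.5 - 18.365 = 36.135 cm.
Lens 2: 1/d_i2 = 1/f_2 - 1/d_o2 = 1/4 - 1/(36.135) = 0.22233 cm^-1, so d_i2 = 4.498 cm.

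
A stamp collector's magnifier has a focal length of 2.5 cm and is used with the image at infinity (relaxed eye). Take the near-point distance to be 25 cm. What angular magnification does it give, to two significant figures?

10

M = D/f = 25/2.5 = 10.000.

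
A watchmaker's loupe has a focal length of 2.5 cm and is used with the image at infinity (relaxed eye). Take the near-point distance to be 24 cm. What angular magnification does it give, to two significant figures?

9.6

M = D/f = 24/2.5 = 9.600.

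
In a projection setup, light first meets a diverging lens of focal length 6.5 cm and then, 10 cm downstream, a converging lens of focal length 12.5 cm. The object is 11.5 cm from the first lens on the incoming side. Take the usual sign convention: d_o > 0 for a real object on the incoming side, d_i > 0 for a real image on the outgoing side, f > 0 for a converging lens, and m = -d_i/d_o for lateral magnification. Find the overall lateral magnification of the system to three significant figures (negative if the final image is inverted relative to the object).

-2.73

Applying the thin-lens equation to the first lens, 1/(-6.5) = 1/11.5 + 1/d_i1, which gives d_i1 = -4.153 cm.
Its lateral magnification is m_1 = -d_i1/d_o1 = -(-4.153)/11.5 = 0.3611.
The intermediate image is virtual, 4.153 cm to the left of lens 1, so d_o2 = L - d_i1 = 10 - (-4.153) = 14.153 cm.
Applying the thin-lens equation again with f_2 = 12.5 cm and d_o2 = 14.153 cm gives d_i2 = 107.038 cm.
m_2 = -(107.038)/(14.153) = -7.5630.
The system's lateral magnification is m_1 m_2 = (0.3611)(-7.5630) = -2.7311.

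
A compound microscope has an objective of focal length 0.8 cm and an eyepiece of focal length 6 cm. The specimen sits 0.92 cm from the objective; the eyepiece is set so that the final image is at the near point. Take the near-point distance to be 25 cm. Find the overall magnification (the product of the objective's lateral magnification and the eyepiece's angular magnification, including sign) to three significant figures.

-34.4

Objective: 1/d_i = 1/f_obj - 1/d_o = 1/0.8 - 1/0.92 = 0.16304 cm^-1, so d_i = 6.133 cm.
m_obj = -d_i/d_o = -6.133/0.92 = -6.667.
Eyepiece angular magnification (image at near point): M_eye = 1 + D/f_e = 1 + 25/6 = 5.167.
Overall M = m_obj x M_eye = (-6.667)(5.167) = -34.44.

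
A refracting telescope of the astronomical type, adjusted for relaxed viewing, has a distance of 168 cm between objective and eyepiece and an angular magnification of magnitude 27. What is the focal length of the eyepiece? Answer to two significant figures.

6.0 cm

In normal adjustment the tube length equals f_obj + f_eye and |M| = f_obj/f_eye.
So f_obj = 27 f_eye and 27 f_eye + f_eye = 168 cm, giving f_eye = 168/28 = 6.000 cm and f_obj = 162.000 cm.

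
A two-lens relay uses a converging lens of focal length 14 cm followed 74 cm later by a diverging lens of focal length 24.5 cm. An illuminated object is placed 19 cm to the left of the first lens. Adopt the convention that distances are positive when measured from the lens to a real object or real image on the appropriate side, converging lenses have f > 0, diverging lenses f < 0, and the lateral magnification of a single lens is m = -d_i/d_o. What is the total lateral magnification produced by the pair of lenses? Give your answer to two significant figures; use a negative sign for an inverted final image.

First lens: d_i1 = 1/(1/14 - 1/19) = 53.200 cm.
m_1 = -(53.200)/19 = -2.8000.
The intermediate image is 53.200 cm to the right of lens 1, so d_o2 = L - d_i1 = 74 - 53.200 = 20.800 cm.
Second lens: d_i2 = 1/(1/(-24.5) - 1/(20.800)) = -11.249 cm.
m_2 = -(-11.249)/(20.800) = 0.5408.
Overall magnification: m = m_1 m_2 = -1.5143.

-1.5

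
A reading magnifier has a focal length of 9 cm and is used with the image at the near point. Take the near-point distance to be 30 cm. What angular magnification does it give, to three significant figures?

4.33

M = 1 + D/f = 1 + 30/9 = 4.333.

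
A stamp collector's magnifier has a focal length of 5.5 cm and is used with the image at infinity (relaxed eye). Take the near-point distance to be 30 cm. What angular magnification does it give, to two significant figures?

M = D/f = 30/5.5 = 5.455.

5.5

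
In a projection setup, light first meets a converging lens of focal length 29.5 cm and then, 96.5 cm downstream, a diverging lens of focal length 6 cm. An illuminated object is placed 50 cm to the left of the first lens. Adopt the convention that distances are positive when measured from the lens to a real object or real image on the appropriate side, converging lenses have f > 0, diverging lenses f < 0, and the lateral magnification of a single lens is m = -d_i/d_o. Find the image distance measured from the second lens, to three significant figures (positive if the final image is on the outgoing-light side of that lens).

-4.82 cm

Applying the thin-lens equation to the first lens, 1/29.5 = 1/50 + 1/d_i1, which gives d_i1 = 71.951 cm.
That image sits 24.549 cm in front of the second lens, so d_o2 = 24.549 cm.
Applying the thin-lens equation again with f_2 = -6 cm and d_o2 = 24.549 cm gives d_i2 = -4.822 cm.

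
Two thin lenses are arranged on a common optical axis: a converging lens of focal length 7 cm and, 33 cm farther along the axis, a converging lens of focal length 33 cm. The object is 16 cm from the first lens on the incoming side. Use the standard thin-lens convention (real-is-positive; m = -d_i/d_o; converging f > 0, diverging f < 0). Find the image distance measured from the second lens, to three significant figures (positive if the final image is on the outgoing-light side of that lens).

-54.5 cm

Lens 1: 1/d_i1 = 1/f_1 - 1/d_o1 = 1/7 - 1/16 = 0.08036 cm^-1, so d_i1 = 12.444 cm.
Object distance for lens 2: d_o2 = 33 - 12.444 = 20.556 cm.
Lens 2: 1/d_i2 = 1/f_2 - 1/d_o2 = 1/33 - 1/(20.556) = -0.01835 cm^-1, so d_i2 = -54.509 cm.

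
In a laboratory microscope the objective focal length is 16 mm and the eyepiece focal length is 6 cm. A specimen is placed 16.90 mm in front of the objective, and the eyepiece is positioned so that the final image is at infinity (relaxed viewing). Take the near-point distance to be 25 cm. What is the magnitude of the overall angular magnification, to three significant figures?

Convert to cm: f_obj = 16 mm = 1.6 cm; d_o = 16.90 mm = 1.69 cm.
Objective: 1/d_i = 1/f_obj - 1/d_o = 1/1.6 - 1/1.69 = 0.03328 cm^-1, so d_i = 30.044 cm.
m_obj = -d_i/d_o = -30.044/1.69 = -17.778.
Eyepiece angular magnification (image at infinity): M_eye = D/f_e = 25/6 = 4.167.
Overall M = m_obj x M_eye = (-17.778)(4.167) = -74.07.
|M| = 74.07.

74.1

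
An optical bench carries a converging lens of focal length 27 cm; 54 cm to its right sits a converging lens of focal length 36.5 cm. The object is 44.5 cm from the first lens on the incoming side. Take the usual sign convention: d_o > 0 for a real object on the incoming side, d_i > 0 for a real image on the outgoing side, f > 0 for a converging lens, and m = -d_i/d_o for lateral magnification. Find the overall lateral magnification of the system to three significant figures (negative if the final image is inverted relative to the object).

Lens 1: 1/d_i1 = 1/f_1 - 1/d_o1 = 1/27 - 1/44.5 = 0.01457 cm^-1, so d_i1 = 68.657 cm.
m_1 = -(68.657)/44.5 = -1.5429.
Since 68.657 cm > 54 cm, the first image lies past the second lens and serves as a virtual object: d_o2 = L - d_i1 = -14.657 cm.
Lens 2: 1/d_i2 = 1/f_2 - 1/d_o2 = 1/36.5 - 1/(-14.657) = 0.09562 cm^-1, so d_i2 = 10.458 cm.
m_2 = -(10.458)/(-14.657) = 0.7135.
Total m = m_1 x m_2 = (-1.5429)(0.7135) = -1.1008.

-1.10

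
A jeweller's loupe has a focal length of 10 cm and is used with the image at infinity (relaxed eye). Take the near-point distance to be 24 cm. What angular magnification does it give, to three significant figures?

M = D/f = 24/10 = 2.400.

2.40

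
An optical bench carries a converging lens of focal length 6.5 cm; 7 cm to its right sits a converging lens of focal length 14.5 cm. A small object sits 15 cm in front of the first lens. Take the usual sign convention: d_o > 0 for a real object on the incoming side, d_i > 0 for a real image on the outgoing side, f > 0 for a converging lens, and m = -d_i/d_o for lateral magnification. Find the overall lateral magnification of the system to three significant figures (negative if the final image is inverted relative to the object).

Applying the thin-lens equation to the first lens, 1/6.5 = 1/15 + 1/d_i1, which gives d_i1 = 11.471 cm.
Its lateral magnification is m_1 = -d_i1/d_o1 = -(11.471)/15 = -0.7647.
This image would form 11.471 cm past lens 1, i.e. 4.471 cm beyond lens 2, so it is a virtual object for lens 2: d_o2 = 7 - 11.471 = -4.471 cm.
Applying the thin-lens equation again with f_2 = 14.5 cm and d_o2 = -4.471 cm gives d_i2 = 3.417 cm.
m_2 = -(3.417)/(-4.471) = 0.7643.
The system's lateral magnification is m_1 m_2 = (-0.7647)(0.7643) = -0.5845.

-0.584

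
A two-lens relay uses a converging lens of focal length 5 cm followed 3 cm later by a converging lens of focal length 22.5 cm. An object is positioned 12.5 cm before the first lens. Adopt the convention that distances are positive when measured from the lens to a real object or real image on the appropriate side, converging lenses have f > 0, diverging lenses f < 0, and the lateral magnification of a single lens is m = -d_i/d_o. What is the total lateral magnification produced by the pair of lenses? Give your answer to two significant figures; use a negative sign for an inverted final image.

-0.54

Applying the thin-lens equation to the first lens, 1/5 = 1/12.5 + 1/d_i1, which gives d_i1 = 8.333 cm.
Its lateral magnification is m_1 = -d_i1/d_o1 = -(8.333)/12.5 = -0.6667.
Since 8.333 cm > 3 cm, the first image lies past the second lens and serves as a virtual object: d_o2 = L - d_i1 = -5.333 cm.
Applying the thin-lens equation again with f_2 = 22.5 cm and d_o2 = -5.333 cm gives d_i2 = 4.311 cm.
m_2 = -(4.311)/(-5.333) = 0.8084.
Total m = m_1 x m_2 = (-0.6667)(0.8084) = -0.5389.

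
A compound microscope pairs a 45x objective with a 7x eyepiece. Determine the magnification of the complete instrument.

315

The overall magnification of a compound microscope is the product of the objective and eyepiece magnifications:
M = M_obj x M_eye = 45 x 7 = 315.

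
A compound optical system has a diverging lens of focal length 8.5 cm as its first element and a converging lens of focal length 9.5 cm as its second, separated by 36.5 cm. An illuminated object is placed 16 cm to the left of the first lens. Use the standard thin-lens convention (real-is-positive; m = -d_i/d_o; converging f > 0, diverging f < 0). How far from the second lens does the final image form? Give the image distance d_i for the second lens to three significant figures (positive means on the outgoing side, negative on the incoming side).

First lens: d_i1 = 1/(1/(-8.5) - 1/16) = -5.551 cm.
With d_i1 < 0 the first image is virtual and lies on the object side; the object distance for lens 2 is d_o2 = 36.5 - (-5.551) = 42.051 cm.
Second lens: d_i2 = 1/(1/9.5 - 1/(42.051)) = 12.273 cm.

12.3 cm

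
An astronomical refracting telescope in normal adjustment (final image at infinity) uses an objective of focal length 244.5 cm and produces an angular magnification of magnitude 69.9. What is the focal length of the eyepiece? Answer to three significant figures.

|M| = f_obj/f_eye, so f_eye = f_obj/|M| = 244.5/69.9 = 3.498 cm.

3.50 cm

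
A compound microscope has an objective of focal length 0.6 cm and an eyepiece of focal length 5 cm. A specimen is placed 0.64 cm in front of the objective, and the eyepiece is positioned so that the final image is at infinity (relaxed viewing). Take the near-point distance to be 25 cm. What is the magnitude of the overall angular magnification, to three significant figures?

75.0

Objective: 1/d_i = 1/f_obj - 1/d_o = 1/0.6 - 1/0.64 = 0.10417 cm^-1, so d_i = 9.600 cm.
m_obj = -d_i/d_o = -9.600/0.64 = -15.000.
Eyepiece angular magnification (image at infinity): M_eye = D/f_e = 25/5 = 5.000.
Overall M = m_obj x M_eye = (-15.000)(5.000) = -75.00.
|M| = 75.00.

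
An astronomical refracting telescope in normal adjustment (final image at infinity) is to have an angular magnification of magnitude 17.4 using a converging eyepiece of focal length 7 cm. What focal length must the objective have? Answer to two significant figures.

|M| = f_obj/|f_eye|, so f_obj = |M| x |f_eye| = 17.4 x 7 = 121.800 cm.

120 cm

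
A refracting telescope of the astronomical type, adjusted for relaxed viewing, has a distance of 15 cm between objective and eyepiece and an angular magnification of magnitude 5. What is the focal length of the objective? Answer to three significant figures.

12.5 cm

In normal adjustment the tube length equals f_obj + f_eye and |M| = f_obj/f_eye.
So f_obj = 5 f_eye and 5 f_eye + f_eye = 15 cm, giving f_eye = 15/6 = 2.500 cm and f_obj = 12.500 cm.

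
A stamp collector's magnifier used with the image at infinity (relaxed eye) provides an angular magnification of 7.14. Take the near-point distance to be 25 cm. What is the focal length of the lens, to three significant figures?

For the image at infinity, M = D/f.
f = D/M = 25/7.14 = 3.501 cm.

3.50 cm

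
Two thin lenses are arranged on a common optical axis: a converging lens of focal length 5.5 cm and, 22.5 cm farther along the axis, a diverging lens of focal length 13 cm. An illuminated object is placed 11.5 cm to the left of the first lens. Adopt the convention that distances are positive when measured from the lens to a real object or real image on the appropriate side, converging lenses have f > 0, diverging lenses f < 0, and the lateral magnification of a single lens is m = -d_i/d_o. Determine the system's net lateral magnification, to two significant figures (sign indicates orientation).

-0.48

First lens: d_i1 = 1/(1/5.5 - 1/11.5) = 10.542 cm.
m_1 = -(10.542)/11.5 = -0.9167.
Object distance for lens 2: d_o2 = 22.5 - 10.542 = 11.958 cm.
Second lens: d_i2 = 1/(1/(-13) - 1/(11.958)) = -6.229 cm.
m_2 = -(-6.229)/(11.958) = 0.5209.
The system's lateral magnification is m_1 m_2 = (-0.9167)(0.5209) = -0.4775.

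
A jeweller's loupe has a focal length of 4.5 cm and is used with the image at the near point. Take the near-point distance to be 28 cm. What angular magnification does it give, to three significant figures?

M = 1 + D/f = 1 + 28/4.5 = 7.222.

7.22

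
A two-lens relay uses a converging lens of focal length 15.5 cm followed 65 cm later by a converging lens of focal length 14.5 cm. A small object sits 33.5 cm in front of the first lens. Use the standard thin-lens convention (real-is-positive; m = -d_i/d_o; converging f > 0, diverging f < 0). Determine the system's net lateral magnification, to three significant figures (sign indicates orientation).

Applying the thin-lens equation to the first lens, 1/15.5 = 1/33.5 + 1/d_i1, which gives d_i1 = 28.847 cm.
Its lateral magnification is m_1 = -d_i1/d_o1 = -(28.847)/33.5 = -0.8611.
Object distance for lens 2: d_o2 = 65 - 28.847 = 36.153 cm.
Applying the thin-lens equation again with f_2 = 14.5 cm and d_o2 = 36.153 cm gives d_i2 = 24.210 cm.
m_2 = -(24.210)/(36.153) = -0.6697.
Total m = m_1 x m_2 = (-0.8611)(-0.6697) = 0.5767.

0.577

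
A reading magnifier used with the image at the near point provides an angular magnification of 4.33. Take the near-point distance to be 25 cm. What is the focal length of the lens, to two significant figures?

7.5 cm

For the image at the near point, M = 1 + D/f.
f = D/(M - 1) = 25/(4.33 - 1) = 7.508 cm.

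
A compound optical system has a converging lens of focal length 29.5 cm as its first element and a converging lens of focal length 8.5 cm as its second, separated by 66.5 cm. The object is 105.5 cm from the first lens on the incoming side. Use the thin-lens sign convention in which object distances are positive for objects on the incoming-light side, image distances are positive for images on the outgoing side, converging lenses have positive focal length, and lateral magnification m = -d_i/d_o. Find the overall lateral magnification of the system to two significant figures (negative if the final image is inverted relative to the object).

Applying the thin-lens equation to the first lens, 1/29.5 = 1/105.5 + 1/d_i1, which gives d_i1 = 40.951 cm.
Its lateral magnification is m_1 = -d_i1/d_o1 = -(40.951)/105.5 = -0.3882.
That image sits 25.549 cm in front of the second lens, so d_o2 = 25.549 cm.
Applying the thin-lens equation again with f_2 = 8.5 cm and d_o2 = 25.549 cm gives d_i2 = 12.738 cm.
m_2 = -(12.738)/(25.549) = -0.4986.
The system's lateral magnification is m_1 m_2 = (-0.3882)(-0.4986) = 0.1935.

0.19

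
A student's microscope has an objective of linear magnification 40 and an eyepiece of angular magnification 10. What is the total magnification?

400

The overall magnification of a compound microscope is the product of the objective and eyepiece magnifications:
M = M_obj x M_eye = 40 x 10 = 400.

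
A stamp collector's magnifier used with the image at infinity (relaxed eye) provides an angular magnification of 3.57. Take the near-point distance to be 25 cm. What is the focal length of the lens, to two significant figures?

7.0 cm

For the image at infinity, M = D/f.
f = D/M = 25/3.57 = 7.003 cm.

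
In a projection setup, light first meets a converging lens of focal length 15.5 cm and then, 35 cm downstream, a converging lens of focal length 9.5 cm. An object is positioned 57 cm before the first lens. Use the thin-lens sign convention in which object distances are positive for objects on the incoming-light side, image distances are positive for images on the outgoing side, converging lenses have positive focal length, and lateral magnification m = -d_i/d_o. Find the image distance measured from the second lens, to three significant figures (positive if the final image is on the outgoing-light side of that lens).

30.9 cm

Lens 1: 1/d_i1 = 1/f_1 - 1/d_o1 = 1/15.5 - 1/57 = 0.04697 cm^-1, so d_i1 = 21.289 cm.
Object distance for lens 2: d_o2 = 35 - 21.289 = 13.711 cm.
Lens 2: 1/d_i2 = 1/f_2 - 1/d_o2 = 1/9.5 - 1/(13.711) = 0.03233 cm^-1, so d_i2 = 30.933 cm.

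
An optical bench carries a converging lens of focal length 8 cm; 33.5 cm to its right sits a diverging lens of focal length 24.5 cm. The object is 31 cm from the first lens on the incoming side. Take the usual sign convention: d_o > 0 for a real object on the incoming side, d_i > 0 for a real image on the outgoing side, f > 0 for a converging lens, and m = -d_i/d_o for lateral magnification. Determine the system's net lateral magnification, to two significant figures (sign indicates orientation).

Applying the thin-lens equation to the first lens, 1/8 = 1/31 + 1/d_i1, which gives d_i1 = 10.783 cm.
Its lateral magnification is m_1 = -d_i1/d_o1 = -(10.783)/31 = -0.3478.
That image sits 22.717 cm in front of the second lens, so d_o2 = 22.717 cm.
Applying the thin-lens equation again with f_2 = -24.5 cm and d_o2 = 22.717 cm gives d_i2 = -11.788 cm.
m_2 = -(-11.788)/(22.717) = 0.5189.
Total m = m_1 x m_2 = (-0.3478)(0.5189) = -0.1805.

-0.18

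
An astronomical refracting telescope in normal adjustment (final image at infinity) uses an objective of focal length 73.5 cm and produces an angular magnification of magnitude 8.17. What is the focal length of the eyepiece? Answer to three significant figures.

|M| = f_obj/f_eye, so f_eye = f_obj/|M| = 73.5/8.17 = 8.996 cm.

9.00 cm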